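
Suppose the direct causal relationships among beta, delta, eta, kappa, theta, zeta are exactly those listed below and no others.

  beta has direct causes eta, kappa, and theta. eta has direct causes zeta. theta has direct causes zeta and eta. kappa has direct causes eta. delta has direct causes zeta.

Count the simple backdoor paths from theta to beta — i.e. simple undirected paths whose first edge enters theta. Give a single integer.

4

A backdoor path from theta to beta is any simple undirected path whose first edge points into theta (i.e. leaves theta via a parent).
Parents of theta: {eta, zeta}.
Enumerating:
  P1: theta <- zeta -> eta -> kappa -> beta
  P2: theta <- zeta -> eta -> beta
  P3: theta <- eta -> kappa -> beta
  P4: theta <- eta -> beta
That exhausts the simple backdoor paths. Count: 4.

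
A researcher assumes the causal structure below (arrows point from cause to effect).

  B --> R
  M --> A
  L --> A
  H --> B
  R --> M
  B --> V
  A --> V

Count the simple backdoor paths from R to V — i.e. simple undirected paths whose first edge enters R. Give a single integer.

1

A backdoor path from R to V is any simple undirected path whose first edge points into R (i.e. leaves R via a parent).
Parents of R: {B}.
Enumerating:
  P1: R <- B -> V
That exhausts the simple backdoor paths. Count: 1.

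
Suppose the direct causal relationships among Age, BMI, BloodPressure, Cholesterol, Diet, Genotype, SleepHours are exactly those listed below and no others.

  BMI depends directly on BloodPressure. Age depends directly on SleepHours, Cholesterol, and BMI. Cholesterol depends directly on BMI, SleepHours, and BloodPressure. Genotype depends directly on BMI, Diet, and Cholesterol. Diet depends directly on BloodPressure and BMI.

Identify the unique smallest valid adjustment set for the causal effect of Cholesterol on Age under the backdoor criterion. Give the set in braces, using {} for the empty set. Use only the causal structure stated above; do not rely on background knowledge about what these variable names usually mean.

Variables eligible for adjustment (non-descendants of Cholesterol, excluding Cholesterol and Age): {BMI, BloodPressure, Diet, SleepHours}.
Backdoor paths from Cholesterol to Age:
  P1: Cholesterol <- BloodPressure -> BMI -> Age
  P2: Cholesterol <- BloodPressure -> Diet <- BMI -> Age
  P3: Cholesterol <- BloodPressure -> Diet -> Genotype <- BMI -> Age
  P4: Cholesterol <- SleepHours -> Age
  P5: Cholesterol <- BMI -> Age
The empty set is not sufficient: P1 (Cholesterol <- BloodPressure -> BMI -> Age) has no collider blocking it and no conditioned non-collider, so it is open.
Try {BMI, SleepHours}:
  P1: blocked at chain node BMI ∈ conditioning set.
  P2: blocked at collider Diet (neither it nor any descendant is in the conditioning set).
  P3: blocked at collider Genotype (neither it nor any descendant is in the conditioning set).
  P4: blocked at fork node SleepHours ∈ conditioning set.
  P5: blocked at fork node BMI ∈ conditioning set.
{BMI, SleepHours} contains no descendant of Cholesterol and blocks every backdoor path.
Every element of {BMI, SleepHours} is needed (dropping BMI leaves P1 open; dropping SleepHours leaves P4 open), so no proper subset is valid.
Among all size-2 subsets of the eligible variables, only {BMI, SleepHours} blocks every backdoor path, so it is the unique smallest valid adjustment set.

{BMI, SleepHours}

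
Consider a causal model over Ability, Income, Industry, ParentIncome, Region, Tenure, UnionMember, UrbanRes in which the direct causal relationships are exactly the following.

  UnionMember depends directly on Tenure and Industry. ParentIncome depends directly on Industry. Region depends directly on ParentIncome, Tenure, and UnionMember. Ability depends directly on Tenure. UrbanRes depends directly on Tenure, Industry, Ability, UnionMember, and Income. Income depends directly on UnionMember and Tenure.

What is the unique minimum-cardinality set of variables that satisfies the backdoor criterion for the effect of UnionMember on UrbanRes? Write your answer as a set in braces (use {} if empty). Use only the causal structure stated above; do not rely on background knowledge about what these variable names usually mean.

Variables eligible for adjustment (non-descendants of UnionMember, excluding UnionMember and UrbanRes): {Ability, Industry, ParentIncome, Tenure}.
Backdoor paths from UnionMember to UrbanRes:
  P1: UnionMember <- Industry -> ParentIncome -> Region <- Tenure -> Ability -> UrbanRes
  P2: UnionMember <- Industry -> ParentIncome -> Region <- Tenure -> Income -> UrbanRes
  P3: UnionMember <- Industry -> ParentIncome -> Region <- Tenure -> UrbanRes
  P4: UnionMember <- Industry -> UrbanRes
  P5: UnionMember <- Tenure -> Ability -> UrbanRes
  P6: UnionMember <- Tenure -> Income -> UrbanRes
  P7: UnionMember <- Tenure -> Region <- ParentIncome <- Industry -> UrbanRes
  P8: UnionMember <- Tenure -> UrbanRes
The empty set is not sufficient: P4 (UnionMember <- Industry -> UrbanRes) has no collider blocking it and no conditioned non-collider, so it is open.
Try {Industry, Tenure}:
  P1: blocked at fork node Industry ∈ conditioning set.
  P2: blocked at fork node Industry ∈ conditioning set.
  P3: blocked at fork node Industry ∈ conditioning set.
  P4: blocked at fork node Industry ∈ conditioning set.
  P5: blocked at fork node Tenure ∈ conditioning set.
  P6: blocked at fork node Tenure ∈ conditioning set.
  P7: blocked at fork node Tenure ∈ conditioning set.
  P8: blocked at fork node Tenure ∈ conditioning set.
{Industry, Tenure} contains no descendant of UnionMember and blocks every backdoor path.
Every element of {Industry, Tenure} is needed (dropping Industry leaves P4 open; dropping Tenure leaves P5 open), so no proper subset is valid.
Among all size-2 subsets of the eligible variables, only {Industry, Tenure} blocks every backdoor path, so it is the unique smallest valid adjustment set.

{Industry, Tenure}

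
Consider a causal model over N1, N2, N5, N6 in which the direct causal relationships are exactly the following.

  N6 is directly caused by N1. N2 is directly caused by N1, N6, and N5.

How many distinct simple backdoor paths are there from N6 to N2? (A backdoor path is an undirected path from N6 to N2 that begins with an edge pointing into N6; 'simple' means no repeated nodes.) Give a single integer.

A backdoor path from N6 to N2 is any simple undirected path whose first edge points into N6 (i.e. leaves N6 via a parent).
Parents of N6: {N1}.
Enumerating:
  P1: N6 <- N1 -> N2
That exhausts the simple backdoor paths. Count: 1.

1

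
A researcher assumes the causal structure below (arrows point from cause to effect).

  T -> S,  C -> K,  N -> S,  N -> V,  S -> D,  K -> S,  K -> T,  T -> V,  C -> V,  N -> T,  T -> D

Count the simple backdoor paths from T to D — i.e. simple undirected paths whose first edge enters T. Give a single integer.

A backdoor path from T to D is any simple undirected path whose first edge points into T (i.e. leaves T via a parent).
Parents of T: {K, N}.
Enumerating:
  P1: T <- K <- C -> V <- N -> S -> D
  P2: T <- K -> S -> D
  P3: T <- N -> V <- C -> K -> S -> D
  P4: T <- N -> S -> D
That exhausts the simple backdoor paths. Count: 4.

4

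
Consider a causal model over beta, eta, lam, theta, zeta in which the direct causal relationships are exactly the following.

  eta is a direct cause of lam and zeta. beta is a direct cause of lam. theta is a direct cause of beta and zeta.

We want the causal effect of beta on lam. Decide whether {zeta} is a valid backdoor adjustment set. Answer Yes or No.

Backdoor paths from beta to lam (paths whose first edge points into beta):
  P1: beta <- theta -> zeta <- eta -> lam
Condition 1 (no descendant of beta in the set): holds — descendants of beta are {lam}; none are in {zeta}.
Condition 2 (every backdoor path blocked by {zeta}):
  P1: open — collider(s) zeta are conditioned on (or have a conditioned descendant) and no non-collider on the path is in the set.
{zeta} does not satisfy the backdoor criterion.

No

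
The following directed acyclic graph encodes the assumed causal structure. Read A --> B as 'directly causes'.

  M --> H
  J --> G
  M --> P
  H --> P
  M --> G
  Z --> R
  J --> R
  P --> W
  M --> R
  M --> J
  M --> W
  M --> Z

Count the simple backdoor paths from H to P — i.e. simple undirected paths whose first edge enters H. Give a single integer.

A backdoor path from H to P is any simple undirected path whose first edge points into H (i.e. leaves H via a parent).
Parents of H: {M}.
Enumerating:
  P1: H <- M -> P
  P2: H <- M -> W <- P
That exhausts the simple backdoor paths. Count: 2.

2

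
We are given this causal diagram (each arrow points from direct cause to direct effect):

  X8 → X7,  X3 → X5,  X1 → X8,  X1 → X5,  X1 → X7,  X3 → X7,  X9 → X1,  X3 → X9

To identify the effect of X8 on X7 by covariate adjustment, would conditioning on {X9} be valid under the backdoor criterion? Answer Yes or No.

Backdoor paths from X8 to X7 (paths whose first edge points into X8):
  P1: X8 <- X1 <- X9 <- X3 -> X7
  P2: X8 <- X1 -> X5 <- X3 -> X7
  P3: X8 <- X1 -> X7
Condition 1 (no descendant of X8 in the set): holds — descendants of X8 are {X7}; none are in {X9}.
Condition 2 (every backdoor path blocked by {X9}):
  P1: blocked at chain node X9 ∈ conditioning set.
  P2: blocked at collider X5 (neither it nor any descendant is in the conditioning set).
  P3: open — no interior node is in the conditioning set.
{X9} does not satisfy the backdoor criterion.

No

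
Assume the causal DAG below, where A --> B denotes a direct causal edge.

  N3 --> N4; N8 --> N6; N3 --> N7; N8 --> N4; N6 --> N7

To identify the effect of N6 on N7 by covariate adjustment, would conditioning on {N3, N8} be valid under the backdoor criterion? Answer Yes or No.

Backdoor paths from N6 to N7 (paths whose first edge points into N6):
  P1: N6 <- N8 -> N4 <- N3 -> N7
Condition 1 (no descendant of N6 in the set): holds — descendants of N6 are {N7}; none are in {N3, N8}.
Condition 2 (every backdoor path blocked by {N3, N8}):
  P1: blocked at fork node N8 ∈ conditioning set.
{N3, N8} satisfies the backdoor criterion.

Yes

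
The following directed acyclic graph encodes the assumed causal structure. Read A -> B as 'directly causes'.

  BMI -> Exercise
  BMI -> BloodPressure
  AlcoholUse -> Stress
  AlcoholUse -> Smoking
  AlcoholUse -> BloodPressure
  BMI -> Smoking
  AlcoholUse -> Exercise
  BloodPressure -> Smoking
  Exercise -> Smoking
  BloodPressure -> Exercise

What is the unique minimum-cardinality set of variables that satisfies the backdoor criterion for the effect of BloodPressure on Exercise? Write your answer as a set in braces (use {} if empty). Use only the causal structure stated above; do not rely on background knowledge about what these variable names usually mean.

{AlcoholUse, BMI}

Variables eligible for adjustment (non-descendants of BloodPressure, excluding BloodPressure and Exercise): {AlcoholUse, BMI, Stress}.
Backdoor paths from BloodPressure to Exercise:
  P1: BloodPressure <- AlcoholUse -> Exercise
  P2: BloodPressure <- AlcoholUse -> Smoking <- BMI -> Exercise
  P3: BloodPressure <- AlcoholUse -> Smoking <- Exercise
  P4: BloodPressure <- BMI -> Exercise
  P5: BloodPressure <- BMI -> Smoking <- AlcoholUse -> Exercise
  P6: BloodPressure <- BMI -> Smoking <- Exercise
The empty set is not sufficient: P1 (BloodPressure <- AlcoholUse -> Exercise) has no collider blocking it and no conditioned non-collider, so it is open.
Try {AlcoholUse, BMI}:
  P1: blocked at fork node AlcoholUse ∈ conditioning set.
  P2: blocked at fork node AlcoholUse ∈ conditioning set.
  P3: blocked at fork node AlcoholUse ∈ conditioning set.
  P4: blocked at fork node BMI ∈ conditioning set.
  P5: blocked at fork node BMI ∈ conditioning set.
  P6: blocked at fork node BMI ∈ conditioning set.
{AlcoholUse, BMI} contains no descendant of BloodPressure and blocks every backdoor path.
Every element of {AlcoholUse, BMI} is needed (dropping AlcoholUse leaves P1 open; dropping BMI leaves P4 open), so no proper subset is valid.
Among all size-2 subsets of the eligible variables, only {AlcoholUse, BMI} blocks every backdoor path, so it is the unique smallest valid adjustment set.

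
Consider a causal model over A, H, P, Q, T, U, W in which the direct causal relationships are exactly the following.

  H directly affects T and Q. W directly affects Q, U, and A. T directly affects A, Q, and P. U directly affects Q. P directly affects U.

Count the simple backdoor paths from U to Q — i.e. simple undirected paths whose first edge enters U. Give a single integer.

A backdoor path from U to Q is any simple undirected path whose first edge points into U (i.e. leaves U via a parent).
Parents of U: {P, W}.
Enumerating:
  P1: U <- W -> Q
  P2: U <- W -> A <- T <- H -> Q
  P3: U <- W -> A <- T -> Q
  P4: U <- P <- T <- H -> Q
  P5: U <- P <- T -> Q
  P6: U <- P <- T -> A <- W -> Q
That exhausts the simple backdoor paths. Count: 6.

6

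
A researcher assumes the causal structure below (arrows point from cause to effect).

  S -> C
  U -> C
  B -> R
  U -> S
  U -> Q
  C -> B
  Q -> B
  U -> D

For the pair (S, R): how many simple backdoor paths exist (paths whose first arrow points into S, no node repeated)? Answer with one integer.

A backdoor path from S to R is any simple undirected path whose first edge points into S (i.e. leaves S via a parent).
Parents of S: {U}.
Enumerating:
  P1: S <- U -> C -> B -> R
  P2: S <- U -> Q -> B -> R
That exhausts the simple backdoor paths. Count: 2.

2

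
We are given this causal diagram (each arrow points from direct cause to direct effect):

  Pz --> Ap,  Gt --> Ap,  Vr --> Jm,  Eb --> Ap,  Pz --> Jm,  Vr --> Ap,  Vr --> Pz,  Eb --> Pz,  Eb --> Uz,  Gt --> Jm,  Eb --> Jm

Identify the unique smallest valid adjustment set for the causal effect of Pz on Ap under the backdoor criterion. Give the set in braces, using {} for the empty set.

{Eb, Vr}

Variables eligible for adjustment (non-descendants of Pz, excluding Pz and Ap): {Eb, Gt, Uz, Vr}.
Backdoor paths from Pz to Ap:
  P1: Pz <- Vr -> Ap
  P2: Pz <- Vr -> Jm <- Gt -> Ap
  P3: Pz <- Vr -> Jm <- Eb -> Ap
  P4: Pz <- Eb -> Ap
  P5: Pz <- Eb -> Jm <- Gt -> Ap
  P6: Pz <- Eb -> Jm <- Vr -> Ap
The empty set is not sufficient: P1 (Pz <- Vr -> Ap) has no collider blocking it and no conditioned non-collider, so it is open.
Try {Eb, Vr}:
  P1: blocked at fork node Vr ∈ conditioning set.
  P2: blocked at fork node Vr ∈ conditioning set.
  P3: blocked at fork node Vr ∈ conditioning set.
  P4: blocked at fork node Eb ∈ conditioning set.
  P5: blocked at fork node Eb ∈ conditioning set.
  P6: blocked at fork node Eb ∈ conditioning set.
{Eb, Vr} contains no descendant of Pz and blocks every backdoor path.
Every element of {Eb, Vr} is needed (dropping Eb leaves P4 open; dropping Vr leaves P1 open), so no proper subset is valid.
Among all size-2 subsets of the eligible variables, only {Eb, Vr} blocks every backdoor path, so it is the unique smallest valid adjustment set.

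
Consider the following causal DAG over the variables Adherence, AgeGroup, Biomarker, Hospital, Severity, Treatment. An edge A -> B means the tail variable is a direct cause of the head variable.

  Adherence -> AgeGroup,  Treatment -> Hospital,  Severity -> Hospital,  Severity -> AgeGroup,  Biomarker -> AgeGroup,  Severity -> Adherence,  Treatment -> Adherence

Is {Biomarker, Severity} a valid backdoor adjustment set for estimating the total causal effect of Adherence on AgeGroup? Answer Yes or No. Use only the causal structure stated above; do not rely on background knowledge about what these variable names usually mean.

Yes

Backdoor paths from Adherence to AgeGroup (paths whose first edge points into Adherence):
  P1: Adherence <- Treatment -> Hospital <- Severity -> AgeGroup
  P2: Adherence <- Severity -> AgeGroup
Condition 1 (no descendant of Adherence in the set): holds — descendants of Adherence are {AgeGroup}; none are in {Biomarker, Severity}.
Condition 2 (every backdoor path blocked by {Biomarker, Severity}):
  P1: blocked at collider Hospital (neither it nor any descendant is in the conditioning set).
  P2: blocked at fork node Severity ∈ conditioning set.
{Biomarker, Severity} satisfies the backdoor criterion.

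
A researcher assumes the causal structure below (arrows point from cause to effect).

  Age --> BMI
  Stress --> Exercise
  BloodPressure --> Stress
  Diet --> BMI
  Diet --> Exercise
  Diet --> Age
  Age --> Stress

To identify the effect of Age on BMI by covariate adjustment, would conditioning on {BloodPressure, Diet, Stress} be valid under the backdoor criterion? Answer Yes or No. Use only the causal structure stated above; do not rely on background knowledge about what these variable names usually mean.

No

Backdoor paths from Age to BMI (paths whose first edge points into Age):
  P1: Age <- Diet -> BMI
Condition 1 (no descendant of Age in the set): FAILS — Stress is a descendant of Age.
Condition 2 (every backdoor path blocked by {BloodPressure, Diet, Stress}):
  P1: blocked at fork node Diet ∈ conditioning set.
{BloodPressure, Diet, Stress} does not satisfy the backdoor criterion.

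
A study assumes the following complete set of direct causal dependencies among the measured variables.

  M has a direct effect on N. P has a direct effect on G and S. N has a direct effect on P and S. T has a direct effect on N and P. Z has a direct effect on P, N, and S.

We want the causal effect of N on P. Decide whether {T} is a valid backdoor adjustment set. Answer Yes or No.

No

Backdoor paths from N to P (paths whose first edge points into N):
  P1: N <- Z -> P
  P2: N <- Z -> S <- P
  P3: N <- T -> P
Condition 1 (no descendant of N in the set): holds — descendants of N are {G, P, S}; none are in {T}.
Condition 2 (every backdoor path blocked by {T}):
  P1: open — no interior node is in the conditioning set.
  P2: blocked at collider S (neither it nor any descendant is in the conditioning set).
  P3: blocked at fork node T ∈ conditioning set.
{T} does not satisfy the backdoor criterion.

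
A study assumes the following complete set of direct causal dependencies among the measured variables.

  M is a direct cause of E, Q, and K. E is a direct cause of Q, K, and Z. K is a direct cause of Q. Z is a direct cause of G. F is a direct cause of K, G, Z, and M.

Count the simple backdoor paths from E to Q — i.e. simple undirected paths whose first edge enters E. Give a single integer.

3

A backdoor path from E to Q is any simple undirected path whose first edge points into E (i.e. leaves E via a parent).
Parents of E: {M}.
Enumerating:
  P1: E <- M <- F -> K -> Q
  P2: E <- M -> K -> Q
  P3: E <- M -> Q
That exhausts the simple backdoor paths. Count: 3.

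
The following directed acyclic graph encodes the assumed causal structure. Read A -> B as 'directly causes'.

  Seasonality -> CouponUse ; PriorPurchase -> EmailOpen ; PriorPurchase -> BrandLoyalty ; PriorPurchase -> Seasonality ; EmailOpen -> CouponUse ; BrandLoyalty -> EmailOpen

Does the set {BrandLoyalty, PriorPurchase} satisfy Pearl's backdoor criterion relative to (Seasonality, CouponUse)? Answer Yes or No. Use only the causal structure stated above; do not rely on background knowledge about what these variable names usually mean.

Yes

Backdoor paths from Seasonality to CouponUse (paths whose first edge points into Seasonality):
  P1: Seasonality <- PriorPurchase -> BrandLoyalty -> EmailOpen -> CouponUse
  P2: Seasonality <- PriorPurchase -> EmailOpen -> CouponUse
Condition 1 (no descendant of Seasonality in the set): holds — descendants of Seasonality are {CouponUse}; none are in {BrandLoyalty, PriorPurchase}.
Condition 2 (every backdoor path blocked by {BrandLoyalty, PriorPurchase}):
  P1: blocked at fork node PriorPurchase ∈ conditioning set.
  P2: blocked at fork node PriorPurchase ∈ conditioning set.
{BrandLoyalty, PriorPurchase} satisfies the backdoor criterion.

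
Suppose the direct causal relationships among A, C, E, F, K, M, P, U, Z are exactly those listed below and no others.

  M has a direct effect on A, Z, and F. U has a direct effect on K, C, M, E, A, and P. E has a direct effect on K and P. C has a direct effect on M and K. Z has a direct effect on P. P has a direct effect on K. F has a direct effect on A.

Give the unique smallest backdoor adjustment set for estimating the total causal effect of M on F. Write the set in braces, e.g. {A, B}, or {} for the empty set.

{}

Variables eligible for adjustment (non-descendants of M, excluding M and F): {C, E, U}.
Backdoor paths from M to F:
  P1: M <- U -> A <- F
  P2: M <- C <- U -> A <- F
  P3: M <- C -> K <- U -> A <- F
  P4: M <- C -> K <- E <- U -> A <- F
  P5: M <- C -> K <- E -> P <- U -> A <- F
  P6: M <- C -> K <- P <- U -> A <- F
  P7: M <- C -> K <- P <- E <- U -> A <- F
Each backdoor path contains an unconditioned collider, so every path is already blocked with the empty conditioning set:
  P1: blocked at collider A (neither it nor any descendant is in the conditioning set).
  P2: blocked at collider A (neither it nor any descendant is in the conditioning set).
  P3: blocked at collider K (neither it nor any descendant is in the conditioning set).
  P4: blocked at collider K (neither it nor any descendant is in the conditioning set).
  P5: blocked at collider K (neither it nor any descendant is in the conditioning set).
  P6: blocked at collider K (neither it nor any descendant is in the conditioning set).
  P7: blocked at collider K (neither it nor any descendant is in the conditioning set).
The empty set is therefore the unique smallest valid set.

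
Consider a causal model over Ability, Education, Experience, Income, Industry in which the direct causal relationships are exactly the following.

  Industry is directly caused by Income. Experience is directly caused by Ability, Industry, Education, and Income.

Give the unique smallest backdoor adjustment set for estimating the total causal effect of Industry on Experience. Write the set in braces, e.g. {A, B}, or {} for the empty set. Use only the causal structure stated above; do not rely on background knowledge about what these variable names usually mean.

{Income}

Variables eligible for adjustment (non-descendants of Industry, excluding Industry and Experience): {Ability, Education, Income}.
Backdoor paths from Industry to Experience:
  P1: Industry <- Income -> Experience
The empty set is not sufficient: P1 (Industry <- Income -> Experience) has no collider blocking it and no conditioned non-collider, so it is open.
Try {Income}:
  P1: blocked at fork node Income ∈ conditioning set.
{Income} contains no descendant of Industry and blocks every backdoor path.
No other singleton works — e.g. {Education} leaves P1 open — so {Income} is the unique smallest valid adjustment set.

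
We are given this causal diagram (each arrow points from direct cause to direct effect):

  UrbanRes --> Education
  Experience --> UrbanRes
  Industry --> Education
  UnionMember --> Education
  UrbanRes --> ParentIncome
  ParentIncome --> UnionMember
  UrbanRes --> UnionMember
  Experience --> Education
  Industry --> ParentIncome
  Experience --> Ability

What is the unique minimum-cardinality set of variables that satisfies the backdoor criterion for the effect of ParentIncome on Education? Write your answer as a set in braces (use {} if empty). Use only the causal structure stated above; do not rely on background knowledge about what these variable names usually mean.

{Industry, UrbanRes}

Variables eligible for adjustment (non-descendants of ParentIncome, excluding ParentIncome and Education): {Ability, Experience, Industry, UrbanRes}.
Backdoor paths from ParentIncome to Education:
  P1: ParentIncome <- Industry -> Education
  P2: ParentIncome <- UrbanRes <- Experience -> Education
  P3: ParentIncome <- UrbanRes -> UnionMember -> Education
  P4: ParentIncome <- UrbanRes -> Education
The empty set is not sufficient: P1 (ParentIncome <- Industry -> Education) has no collider blocking it and no conditioned non-collider, so it is open.
Try {Industry, UrbanRes}:
  P1: blocked at fork node Industry ∈ conditioning set.
  P2: blocked at chain node UrbanRes ∈ conditioning set.
  P3: blocked at fork node UrbanRes ∈ conditioning set.
  P4: blocked at fork node UrbanRes ∈ conditioning set.
{Industry, UrbanRes} contains no descendant of ParentIncome and blocks every backdoor path.
Every element of {Industry, UrbanRes} is needed (dropping Industry leaves P1 open; dropping UrbanRes leaves P2 open), so no proper subset is valid.
Among all size-2 subsets of the eligible variables, only {Industry, UrbanRes} blocks every backdoor path, so it is the unique smallest valid adjustment set.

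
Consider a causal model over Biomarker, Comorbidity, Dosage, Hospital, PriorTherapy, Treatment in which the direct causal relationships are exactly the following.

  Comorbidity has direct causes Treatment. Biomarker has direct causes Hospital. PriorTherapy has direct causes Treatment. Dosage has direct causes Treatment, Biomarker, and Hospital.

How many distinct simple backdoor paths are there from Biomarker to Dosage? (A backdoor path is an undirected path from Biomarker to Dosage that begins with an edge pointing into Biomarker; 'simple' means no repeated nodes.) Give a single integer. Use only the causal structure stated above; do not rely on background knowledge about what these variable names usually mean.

A backdoor path from Biomarker to Dosage is any simple undirected path whose first edge points into Biomarker (i.e. leaves Biomarker via a parent).
Parents of Biomarker: {Hospital}.
Enumerating:
  P1: Biomarker <- Hospital -> Dosage
That exhausts the simple backdoor paths. Count: 1.

1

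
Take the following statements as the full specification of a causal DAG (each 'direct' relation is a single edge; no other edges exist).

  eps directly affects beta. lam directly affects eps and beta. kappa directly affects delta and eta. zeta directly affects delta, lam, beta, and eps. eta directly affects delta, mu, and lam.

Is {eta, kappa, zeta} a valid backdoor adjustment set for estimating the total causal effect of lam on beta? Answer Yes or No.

Yes

Backdoor paths from lam to beta (paths whose first edge points into lam):
  P1: lam <- zeta -> eps -> beta
  P2: lam <- zeta -> beta
  P3: lam <- eta <- kappa -> delta <- zeta -> eps -> beta
  P4: lam <- eta <- kappa -> delta <- zeta -> beta
  P5: lam <- eta -> delta <- zeta -> eps -> beta
  P6: lam <- eta -> delta <- zeta -> beta
Condition 1 (no descendant of lam in the set): holds — descendants of lam are {beta, eps}; none are in {eta, kappa, zeta}.
Condition 2 (every backdoor path blocked by {eta, kappa, zeta}):
  P1: blocked at fork node zeta ∈ conditioning set.
  P2: blocked at fork node zeta ∈ conditioning set.
  P3: blocked at chain node eta ∈ conditioning set.
  P4: blocked at chain node eta ∈ conditioning set.
  P5: blocked at fork node eta ∈ conditioning set.
  P6: blocked at fork node eta ∈ conditioning set.
{eta, kappa, zeta} satisfies the backdoor criterion.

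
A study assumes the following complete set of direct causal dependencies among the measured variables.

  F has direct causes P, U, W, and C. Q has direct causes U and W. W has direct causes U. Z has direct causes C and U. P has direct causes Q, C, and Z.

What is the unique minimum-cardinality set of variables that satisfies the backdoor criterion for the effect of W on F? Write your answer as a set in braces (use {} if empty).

{U}

Variables eligible for adjustment (non-descendants of W, excluding W and F): {C, U, Z}.
Backdoor paths from W to F:
  P1: W <- U -> Q -> P <- C -> F
  P2: W <- U -> Q -> P <- Z <- C -> F
  P3: W <- U -> Q -> P -> F
  P4: W <- U -> Z <- C -> P -> F
  P5: W <- U -> Z <- C -> F
  P6: W <- U -> Z -> P <- C -> F
  P7: W <- U -> Z -> P -> F
  P8: W <- U -> F
The empty set is not sufficient: P3 (W <- U -> Q -> P -> F) has no collider blocking it and no conditioned non-collider, so it is open.
Try {U}:
  P1: blocked at fork node U ∈ conditioning set.
  P2: blocked at fork node U ∈ conditioning set.
  P3: blocked at fork node U ∈ conditioning set.
  P4: blocked at fork node U ∈ conditioning set.
  P5: blocked at fork node U ∈ conditioning set.
  P6: blocked at fork node U ∈ conditioning set.
  P7: blocked at fork node U ∈ conditioning set.
  P8: blocked at fork node U ∈ conditioning set.
{U} contains no descendant of W and blocks every backdoor path.
No other singleton works — e.g. {C} leaves P3 open — so {U} is the unique smallest valid adjustment set.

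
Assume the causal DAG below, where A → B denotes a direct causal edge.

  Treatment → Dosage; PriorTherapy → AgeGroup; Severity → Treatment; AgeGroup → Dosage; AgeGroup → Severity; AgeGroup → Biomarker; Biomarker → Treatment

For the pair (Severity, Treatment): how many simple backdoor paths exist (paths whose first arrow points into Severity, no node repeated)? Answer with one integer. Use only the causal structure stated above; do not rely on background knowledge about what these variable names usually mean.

2

A backdoor path from Severity to Treatment is any simple undirected path whose first edge points into Severity (i.e. leaves Severity via a parent).
Parents of Severity: {AgeGroup}.
Enumerating:
  P1: Severity <- AgeGroup -> Biomarker -> Treatment
  P2: Severity <- AgeGroup -> Dosage <- Treatment
That exhausts the simple backdoor paths. Count: 2.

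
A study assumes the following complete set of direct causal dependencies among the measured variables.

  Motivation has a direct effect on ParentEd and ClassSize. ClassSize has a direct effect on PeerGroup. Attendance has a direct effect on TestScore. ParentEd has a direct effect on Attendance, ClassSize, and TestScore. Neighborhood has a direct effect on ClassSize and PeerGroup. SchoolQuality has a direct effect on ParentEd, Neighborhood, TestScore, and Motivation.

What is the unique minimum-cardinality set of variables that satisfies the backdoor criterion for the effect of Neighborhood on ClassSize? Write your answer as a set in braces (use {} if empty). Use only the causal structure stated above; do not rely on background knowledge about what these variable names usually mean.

Variables eligible for adjustment (non-descendants of Neighborhood, excluding Neighborhood and ClassSize): {Attendance, Motivation, ParentEd, SchoolQuality, TestScore}.
Backdoor paths from Neighborhood to ClassSize:
  P1: Neighborhood <- SchoolQuality -> Motivation -> ParentEd -> ClassSize
  P2: Neighborhood <- SchoolQuality -> Motivation -> ClassSize
  P3: Neighborhood <- SchoolQuality -> ParentEd <- Motivation -> ClassSize
  P4: Neighborhood <- SchoolQuality -> ParentEd -> ClassSize
  P5: Neighborhood <- SchoolQuality -> TestScore <- ParentEd <- Motivation -> ClassSize
  P6: Neighborhood <- SchoolQuality -> TestScore <- ParentEd -> ClassSize
  P7: Neighborhood <- SchoolQuality -> TestScore <- Attendance <- ParentEd <- Motivation -> ClassSize
  P8: Neighborhood <- SchoolQuality -> TestScore <- Attendance <- ParentEd -> ClassSize
The empty set is not sufficient: P1 (Neighborhood <- SchoolQuality -> Motivation -> ParentEd -> ClassSize) has no collider blocking it and no conditioned non-collider, so it is open.
Try {SchoolQuality}:
  P1: blocked at fork node SchoolQuality ∈ conditioning set.
  P2: blocked at fork node SchoolQuality ∈ conditioning set.
  P3: blocked at fork node SchoolQuality ∈ conditioning set.
  P4: blocked at fork node SchoolQuality ∈ conditioning set.
  P5: blocked at fork node SchoolQuality ∈ conditioning set.
  P6: blocked at fork node SchoolQuality ∈ conditioning set.
  P7: blocked at fork node SchoolQuality ∈ conditioning set.
  P8: blocked at fork node SchoolQuality ∈ conditioning set.
{SchoolQuality} contains no descendant of Neighborhood and blocks every backdoor path.
No other singleton works — e.g. {Motivation} leaves P4 open — so {SchoolQuality} is the unique smallest valid adjustment set.

{SchoolQuality}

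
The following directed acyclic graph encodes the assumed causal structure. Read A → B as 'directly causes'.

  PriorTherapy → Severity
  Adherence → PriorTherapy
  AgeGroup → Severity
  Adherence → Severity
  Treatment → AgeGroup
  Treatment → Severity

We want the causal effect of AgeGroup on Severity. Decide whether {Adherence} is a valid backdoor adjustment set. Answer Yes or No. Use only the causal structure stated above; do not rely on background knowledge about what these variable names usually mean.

Backdoor paths from AgeGroup to Severity (paths whose first edge points into AgeGroup):
  P1: AgeGroup <- Treatment -> Severity
Condition 1 (no descendant of AgeGroup in the set): holds — descendants of AgeGroup are {Severity}; none are in {Adherence}.
Condition 2 (every backdoor path blocked by {Adherence}):
  P1: open — no interior node is in the conditioning set.
{Adherence} does not satisfy the backdoor criterion.

No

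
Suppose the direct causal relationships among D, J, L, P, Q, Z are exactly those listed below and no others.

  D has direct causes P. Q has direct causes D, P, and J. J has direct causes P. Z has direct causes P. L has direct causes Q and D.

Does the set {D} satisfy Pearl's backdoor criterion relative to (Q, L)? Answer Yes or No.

Yes

Backdoor paths from Q to L (paths whose first edge points into Q):
  P1: Q <- P -> D -> L
  P2: Q <- J <- P -> D -> L
  P3: Q <- D -> L
Condition 1 (no descendant of Q in the set): holds — descendants of Q are {L}; none are in {D}.
Condition 2 (every backdoor path blocked by {D}):
  P1: blocked at chain node D ∈ conditioning set.
  P2: blocked at chain node D ∈ conditioning set.
  P3: blocked at fork node D ∈ conditioning set.
{D} satisfies the backdoor criterion.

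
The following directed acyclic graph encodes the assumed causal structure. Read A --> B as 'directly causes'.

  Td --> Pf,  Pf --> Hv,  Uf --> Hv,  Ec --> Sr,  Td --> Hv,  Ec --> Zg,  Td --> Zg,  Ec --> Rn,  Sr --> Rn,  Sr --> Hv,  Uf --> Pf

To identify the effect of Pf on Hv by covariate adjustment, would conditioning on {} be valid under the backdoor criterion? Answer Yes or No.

Backdoor paths from Pf to Hv (paths whose first edge points into Pf):
  P1: Pf <- Td -> Zg <- Ec -> Sr -> Hv
  P2: Pf <- Td -> Zg <- Ec -> Rn <- Sr -> Hv
  P3: Pf <- Td -> Hv
  P4: Pf <- Uf -> Hv
Condition 1 (no descendant of Pf in the set): holds — descendants of Pf are {Hv}; none are in {}.
Condition 2 (every backdoor path blocked by {}):
  P1: blocked at collider Zg (neither it nor any descendant is in the conditioning set).
  P2: blocked at collider Zg (neither it nor any descendant is in the conditioning set).
  P3: open — no interior node is in the conditioning set.
  P4: open — no interior node is in the conditioning set.
{} does not satisfy the backdoor criterion.

No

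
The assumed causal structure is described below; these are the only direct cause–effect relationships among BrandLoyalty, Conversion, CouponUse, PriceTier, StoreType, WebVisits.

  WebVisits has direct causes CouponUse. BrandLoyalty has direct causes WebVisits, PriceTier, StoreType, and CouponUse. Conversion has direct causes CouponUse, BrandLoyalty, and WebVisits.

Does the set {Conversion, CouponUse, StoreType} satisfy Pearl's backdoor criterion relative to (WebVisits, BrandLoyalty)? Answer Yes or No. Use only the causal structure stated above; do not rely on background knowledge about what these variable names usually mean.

Backdoor paths from WebVisits to BrandLoyalty (paths whose first edge points into WebVisits):
  P1: WebVisits <- CouponUse -> BrandLoyalty
  P2: WebVisits <- CouponUse -> Conversion <- BrandLoyalty
Condition 1 (no descendant of WebVisits in the set): FAILS — Conversion is a descendant of WebVisits.
Condition 2 (every backdoor path blocked by {Conversion, CouponUse, StoreType}):
  P1: blocked at fork node CouponUse ∈ conditioning set.
  P2: blocked at fork node CouponUse ∈ conditioning set.
{Conversion, CouponUse, StoreType} does not satisfy the backdoor criterion.

No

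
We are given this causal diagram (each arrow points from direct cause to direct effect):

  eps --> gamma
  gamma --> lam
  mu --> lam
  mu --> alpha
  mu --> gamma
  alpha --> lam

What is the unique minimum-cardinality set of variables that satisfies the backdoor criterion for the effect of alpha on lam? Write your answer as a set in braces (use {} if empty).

{mu}

Variables eligible for adjustment (non-descendants of alpha, excluding alpha and lam): {eps, gamma, mu}.
Backdoor paths from alpha to lam:
  P1: alpha <- mu -> gamma -> lam
  P2: alpha <- mu -> lam
The empty set is not sufficient: P1 (alpha <- mu -> gamma -> lam) has no collider blocking it and no conditioned non-collider, so it is open.
Try {mu}:
  P1: blocked at fork node mu ∈ conditioning set.
  P2: blocked at fork node mu ∈ conditioning set.
{mu} contains no descendant of alpha and blocks every backdoor path.
No other singleton works — e.g. {eps} leaves P1 open — so {mu} is the unique smallest valid adjustment set.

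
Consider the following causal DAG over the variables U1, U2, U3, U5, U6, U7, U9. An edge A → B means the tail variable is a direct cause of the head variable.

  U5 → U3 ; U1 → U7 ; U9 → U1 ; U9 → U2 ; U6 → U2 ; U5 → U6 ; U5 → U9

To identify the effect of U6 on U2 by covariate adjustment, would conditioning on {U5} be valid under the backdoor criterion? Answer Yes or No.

Backdoor paths from U6 to U2 (paths whose first edge points into U6):
  P1: U6 <- U5 -> U9 -> U2
Condition 1 (no descendant of U6 in the set): holds — descendants of U6 are {U2}; none are in {U5}.
Condition 2 (every backdoor path blocked by {U5}):
  P1: blocked at fork node U5 ∈ conditioning set.
{U5} satisfies the backdoor criterion.

Yes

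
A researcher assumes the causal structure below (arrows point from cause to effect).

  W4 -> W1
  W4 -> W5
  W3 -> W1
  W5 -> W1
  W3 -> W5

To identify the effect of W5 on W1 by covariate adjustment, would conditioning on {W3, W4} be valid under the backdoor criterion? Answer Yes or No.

Yes

Backdoor paths from W5 to W1 (paths whose first edge points into W5):
  P1: W5 <- W4 -> W1
  P2: W5 <- W3 -> W1
Condition 1 (no descendant of W5 in the set): holds — descendants of W5 are {W1}; none are in {W3, W4}.
Condition 2 (every backdoor path blocked by {W3, W4}):
  P1: blocked at fork node W4 ∈ conditioning set.
  P2: blocked at fork node W3 ∈ conditioning set.
{W3, W4} satisfies the backdoor criterion.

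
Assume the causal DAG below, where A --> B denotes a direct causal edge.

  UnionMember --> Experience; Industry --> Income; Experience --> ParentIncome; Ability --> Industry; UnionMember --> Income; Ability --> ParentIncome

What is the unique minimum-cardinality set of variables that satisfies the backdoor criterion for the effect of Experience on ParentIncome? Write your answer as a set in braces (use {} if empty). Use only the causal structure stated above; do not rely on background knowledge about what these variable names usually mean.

Variables eligible for adjustment (non-descendants of Experience, excluding Experience and ParentIncome): {Ability, Income, Industry, UnionMember}.
Backdoor paths from Experience to ParentIncome:
  P1: Experience <- UnionMember -> Income <- Industry <- Ability -> ParentIncome
Each backdoor path contains an unconditioned collider, so every path is already blocked with the empty conditioning set:
  P1: blocked at collider Income (neither it nor any descendant is in the conditioning set).
The empty set is therefore the unique smallest valid set.

{}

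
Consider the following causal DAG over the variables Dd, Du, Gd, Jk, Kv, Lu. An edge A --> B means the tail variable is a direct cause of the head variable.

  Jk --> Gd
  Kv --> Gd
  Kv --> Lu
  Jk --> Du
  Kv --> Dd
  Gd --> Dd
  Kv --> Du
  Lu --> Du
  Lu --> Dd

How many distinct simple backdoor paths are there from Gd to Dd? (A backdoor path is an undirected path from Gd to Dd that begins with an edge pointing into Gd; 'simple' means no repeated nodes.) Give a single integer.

7

A backdoor path from Gd to Dd is any simple undirected path whose first edge points into Gd (i.e. leaves Gd via a parent).
Parents of Gd: {Jk, Kv}.
Enumerating:
  P1: Gd <- Kv -> Lu -> Dd
  P2: Gd <- Kv -> Du <- Lu -> Dd
  P3: Gd <- Kv -> Dd
  P4: Gd <- Jk -> Du <- Kv -> Lu -> Dd
  P5: Gd <- Jk -> Du <- Kv -> Dd
  P6: Gd <- Jk -> Du <- Lu <- Kv -> Dd
  P7: Gd <- Jk -> Du <- Lu -> Dd
That exhausts the simple backdoor paths. Count: 7.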